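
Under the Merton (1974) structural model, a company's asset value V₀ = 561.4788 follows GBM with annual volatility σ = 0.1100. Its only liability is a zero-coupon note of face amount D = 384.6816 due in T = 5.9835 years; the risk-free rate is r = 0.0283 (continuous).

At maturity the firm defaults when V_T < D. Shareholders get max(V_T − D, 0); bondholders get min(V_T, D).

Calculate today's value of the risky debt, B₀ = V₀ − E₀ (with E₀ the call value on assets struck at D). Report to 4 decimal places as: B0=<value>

With assets at 561.4788 and a single debt payment of 384.6816 at 5.9835 years:
d₁ = [ln(V₀/D) + (r + σ²/2)T] / (σ√T)
   = [ln(561.4788/384.6816) + (0.0283 + 0.5·0.1100²)·5.9835] / (0.1100·√5.9835)
   = [0.378158 + 0.205533] / 0.269073 = 2.169266
d₂ = d₁ − σ√T = 2.169266 − 0.269073 = 1.900193
N(d₁) = 0.984969,  N(d₂) = 0.971296,  e^(−rT) = 0.844228
E₀ = V₀·N(d₁) − D·e^(−rT)·N(d₂)
   = 561.4788·0.984969 − 384.6816·0.844228·0.971296 = 237.602064
B₀ = V₀ − E₀ = 561.4788 − 237.602064 = 323.876736

B0=323.8767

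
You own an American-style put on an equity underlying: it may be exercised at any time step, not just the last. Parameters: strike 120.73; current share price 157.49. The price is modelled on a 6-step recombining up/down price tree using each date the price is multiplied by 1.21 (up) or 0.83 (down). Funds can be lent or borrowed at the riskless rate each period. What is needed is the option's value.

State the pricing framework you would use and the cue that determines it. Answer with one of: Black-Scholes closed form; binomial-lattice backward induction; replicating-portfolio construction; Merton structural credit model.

Key observation: the exercise right at every one of the 6 steps is what matters: each node needs max(120.73 − S, continuation), which only the stepwise tree valuation starting from spot 157.49 delivers.

framework: binomial-lattice backward induction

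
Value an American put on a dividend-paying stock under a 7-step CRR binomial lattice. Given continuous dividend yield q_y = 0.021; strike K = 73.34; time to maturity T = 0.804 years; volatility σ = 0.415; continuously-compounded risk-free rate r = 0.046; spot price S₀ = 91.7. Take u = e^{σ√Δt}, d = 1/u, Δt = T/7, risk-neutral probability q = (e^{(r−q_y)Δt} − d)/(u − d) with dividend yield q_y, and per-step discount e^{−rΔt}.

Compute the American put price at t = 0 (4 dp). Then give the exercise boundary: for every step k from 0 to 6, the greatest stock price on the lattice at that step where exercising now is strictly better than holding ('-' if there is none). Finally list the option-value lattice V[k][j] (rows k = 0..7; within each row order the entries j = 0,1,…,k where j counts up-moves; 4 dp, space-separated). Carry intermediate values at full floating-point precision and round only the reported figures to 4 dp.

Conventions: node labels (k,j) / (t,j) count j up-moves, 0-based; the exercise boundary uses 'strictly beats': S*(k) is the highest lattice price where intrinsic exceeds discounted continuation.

params: Δt=0.11486 u=1.15102 d=0.86880 q=0.47509 e^(-rΔt)=0.99473
t_7 payoffs: 39.0792 27.9500 13.2054 0.0000 0.0000 0.0000 0.0000 0.0000
t_6: node(6,0) S=39.4347 payoff=33.9053 vs cont=33.6138 → 33.9053 [stop]  node(6,1) S=52.2447 payoff=21.0953 vs cont=20.8347 → 21.0953 [stop]  node(6,2) S=69.2159 payoff=4.1241 vs cont=6.8952 → 6.8952 [wait]  node(6,3) S=91.7000 payoff=0.0000 vs cont=0.0000 → 0.0000 [wait]  node(6,4) S=121.4878 payoff=0.0000 vs cont=0.0000 → 0.0000 [wait]  node(6,5) S=160.9520 payoff=0.0000 vs cont=0.0000 → 0.0000 [wait]  node(6,6) S=213.2356 payoff=0.0000 vs cont=0.0000 → 0.0000 [wait]  ⇒ S*(6)=52.2447
t_5: node(5,0) S=45.3900 payoff=27.9500 vs cont=27.6728 → 27.9500 [stop]  node(5,1) S=60.1346 payoff=13.2054 vs cont=14.2734 → 14.2734 [wait]  node(5,2) S=79.6687 payoff=0.0000 vs cont=3.6003 → 3.6003 [wait]  node(5,3) S=105.5483 payoff=0.0000 vs cont=0.0000 → 0.0000 [wait]  node(5,4) S=139.8346 payoff=0.0000 vs cont=0.0000 → 0.0000 [wait]  node(5,5) S=185.2585 payoff=0.0000 vs cont=0.0000 → 0.0000 [wait]  ⇒ S*(5)=45.3900
t_4: node(4,0) S=52.2447 payoff=21.0953 vs cont=21.3394 → 21.3394 [wait]  node(4,1) S=69.2159 payoff=4.1241 vs cont=9.1543 → 9.1543 [wait]  node(4,2) S=91.7000 payoff=0.0000 vs cont=1.8799 → 1.8799 [wait]  node(4,3) S=121.4878 payoff=0.0000 vs cont=0.0000 → 0.0000 [wait]  node(4,4) S=160.9520 payoff=0.0000 vs cont=0.0000 → 0.0000 [wait]  ⇒ S*(4)=-
t_3: node(3,0) S=60.1346 payoff=13.2054 vs cont=15.4685 → 15.4685 [wait]  node(3,1) S=79.6687 payoff=0.0000 vs cont=5.6683 → 5.6683 [wait]  node(3,2) S=105.5483 payoff=0.0000 vs cont=0.9816 → 0.9816 [wait]  node(3,3) S=139.8346 payoff=0.0000 vs cont=0.0000 → 0.0000 [wait]  ⇒ S*(3)=-
t_2: node(2,0) S=69.2159 payoff=4.1241 vs cont=10.7556 → 10.7556 [wait]  node(2,1) S=91.7000 payoff=0.0000 vs cont=3.4236 → 3.4236 [wait]  node(2,2) S=121.4878 payoff=0.0000 vs cont=0.5125 → 0.5125 [wait]  ⇒ S*(2)=-
t_1: node(1,0) S=79.6687 payoff=0.0000 vs cont=7.2339 → 7.2339 [wait]  node(1,1) S=105.5483 payoff=0.0000 vs cont=2.0298 → 2.0298 [wait]  ⇒ S*(1)=-
t_0: node(0,0) S=91.7000 payoff=0.0000 vs cont=4.7365 → 4.7365 [wait]  ⇒ S*(0)=-

price = 4.7365
boundary = - - - - - 45.3900 52.2447
tree:
4.7365
7.2339 2.0298
10.7556 3.4236 0.5125
15.4685 5.6683 0.9816 0.0000
21.3394 9.1543 1.8799 0.0000 0.0000
27.9500 14.2734 3.6003 0.0000 0.0000 0.0000
33.9053 21.0953 6.8952 0.0000 0.0000 0.0000 0.0000
39.0792 27.9500 13.2054 0.0000 0.0000 0.0000 0.0000 0.0000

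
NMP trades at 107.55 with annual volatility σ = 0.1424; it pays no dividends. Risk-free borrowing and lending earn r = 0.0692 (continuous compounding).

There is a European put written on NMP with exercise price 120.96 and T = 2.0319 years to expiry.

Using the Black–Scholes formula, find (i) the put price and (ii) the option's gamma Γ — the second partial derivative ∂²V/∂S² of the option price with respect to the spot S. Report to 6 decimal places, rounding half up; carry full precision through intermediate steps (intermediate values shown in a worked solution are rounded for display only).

price = 7.422331
Γ = 0.017855

σ√T = 0.1424·√2.0319 = 0.202984
d₁ = (ln(S/K) + (r+σ²/2)T) / (σ√T) = (ln(107.55/120.96) + (0.0692+0.1424²/2)·2.0319) / 0.202984 = (-0.117504 + 0.161209) / 0.202984 = 0.215311
d₂ = d₁ − σ√T = 0.215311 − 0.202984 = 0.012327
e^{−rT} = 0.868830
N(−d₁) = 0.414762,  N(−d₂) = 0.495082
Put price V = K·e^{−rT}·N(−d₂) − S·N(−d₁) = 52.030032 − 44.607701 = 7.422331
φ(d₁) = (1/√(2π))·e^{−d₁²/2} = 0.389801
Γ = φ(d₁) / (S·σ·√T) = 0.017855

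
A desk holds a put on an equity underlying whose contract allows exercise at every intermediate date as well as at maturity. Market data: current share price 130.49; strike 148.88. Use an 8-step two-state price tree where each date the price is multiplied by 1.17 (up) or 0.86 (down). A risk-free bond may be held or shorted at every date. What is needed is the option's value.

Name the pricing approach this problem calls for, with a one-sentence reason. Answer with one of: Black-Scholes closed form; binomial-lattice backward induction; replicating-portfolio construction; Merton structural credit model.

framework: binomial-lattice backward induction

Key observation: the exercise right at every one of the 8 steps is what matters: each node needs max(148.88 − S, continuation), which only the stepwise tree valuation starting from spot 130.49 delivers.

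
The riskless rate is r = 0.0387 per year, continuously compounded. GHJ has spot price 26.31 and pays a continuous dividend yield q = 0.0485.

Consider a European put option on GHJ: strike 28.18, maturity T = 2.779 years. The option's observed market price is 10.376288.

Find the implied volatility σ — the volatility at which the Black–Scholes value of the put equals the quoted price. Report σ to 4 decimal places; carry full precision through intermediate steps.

At σ = 0.5951 the Black–Scholes value reproduces the quote:
σ√T = 0.5951·√2.779 = 0.992052
d₁ = (ln(S/K) + (r−q+σ²/2)T) / (σ√T) = (ln(26.31/28.18) + (0.0387−0.0485+0.5951²/2)·2.779) / 0.992052 = (-0.068663 + 0.464849) / 0.992052 = 0.399360
d₂ = d₁ − σ√T = 0.399360 − 0.992052 = -0.592692
e^{−rT} = 0.898034
e^{−qT} = 0.873907
N(−d₁) = 0.344814,  N(−d₂) = 0.723306
V = K·e^{−rT}·N(−d₂) − S·e^{−qT}·N(−d₁) = 18.304422 − 7.928133 = 10.376288 (matching the quote); vega is positive throughout, so no other σ reproduces this price

sigma = 0.5951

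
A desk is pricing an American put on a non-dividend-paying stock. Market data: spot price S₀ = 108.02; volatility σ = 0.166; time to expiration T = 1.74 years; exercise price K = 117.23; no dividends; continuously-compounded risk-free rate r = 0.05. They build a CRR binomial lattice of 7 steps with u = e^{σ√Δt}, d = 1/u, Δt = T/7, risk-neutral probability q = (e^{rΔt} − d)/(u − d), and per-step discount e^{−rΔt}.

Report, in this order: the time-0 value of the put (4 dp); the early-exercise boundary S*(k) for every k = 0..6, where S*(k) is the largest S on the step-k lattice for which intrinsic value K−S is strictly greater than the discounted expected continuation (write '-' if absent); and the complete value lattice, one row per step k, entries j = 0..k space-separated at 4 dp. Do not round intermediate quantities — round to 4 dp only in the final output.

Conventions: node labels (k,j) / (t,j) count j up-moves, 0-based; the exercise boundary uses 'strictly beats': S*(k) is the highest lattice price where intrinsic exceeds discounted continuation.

price = 11.2594
boundary = - 99.4399 91.5414 99.4399 91.5414 99.4399 108.0200
tree:
11.2594
17.7901 6.2725
25.6886 10.7765 2.7996
32.9598 17.7901 5.3911 0.7830
39.6534 25.6886 10.0415 1.7807 0.0000
45.8153 32.9598 17.7901 4.0497 0.0000 0.0000
51.4878 39.6534 25.6886 9.2100 0.0000 0.0000 0.0000
56.7097 45.8153 32.9598 17.7901 0.0000 0.0000 0.0000 0.0000

Δt=0.24857  u=1.08628  d=0.92057  q=0.55479  discount=0.98765
step 7 (expiry): payoffs max(K−S,0) = 56.7097 45.8153 32.9598 17.7901 0.0000 0.0000 0.0000 0.0000
step 6: (k=6,j=0): S=65.7422, K−S=51.4878, hold=50.0398 ⇒ V=51.4878 exercise | (k=6,j=1): S=77.5766, K−S=39.6534, hold=38.2054 ⇒ V=39.6534 exercise | (k=6,j=2): S=91.5414, K−S=25.6886, hold=24.2406 ⇒ V=25.6886 exercise | (k=6,j=3): S=108.0200, K−S=9.2100, hold=7.8225 ⇒ V=9.2100 exercise | (k=6,j=4): S=127.4650, K−S=0.0000, hold=0.0000 ⇒ V=0.0000 continue | (k=6,j=5): S=150.4102, K−S=0.0000, hold=0.0000 ⇒ V=0.0000 continue | (k=6,j=6): S=177.4860, K−S=0.0000, hold=0.0000 ⇒ V=0.0000 continue  boundary S*=108.0200
step 5: (k=5,j=0): S=71.4147, K−S=45.8153, hold=44.3673 ⇒ V=45.8153 exercise | (k=5,j=1): S=84.2702, K−S=32.9598, hold=31.5118 ⇒ V=32.9598 exercise | (k=5,j=2): S=99.4399, K−S=17.7901, hold=16.3421 ⇒ V=17.7901 exercise | (k=5,j=3): S=117.3404, K−S=0.0000, hold=4.0497 ⇒ V=4.0497 continue | (k=5,j=4): S=138.4631, K−S=0.0000, hold=0.0000 ⇒ V=0.0000 continue | (k=5,j=5): S=163.3882, K−S=0.0000, hold=0.0000 ⇒ V=0.0000 continue  boundary S*=99.4399
step 4: (k=4,j=0): S=77.5766, K−S=39.6534, hold=38.2054 ⇒ V=39.6534 exercise | (k=4,j=1): S=91.5414, K−S=25.6886, hold=24.2406 ⇒ V=25.6886 exercise | (k=4,j=2): S=108.0200, K−S=9.2100, hold=10.0415 ⇒ V=10.0415 continue | (k=4,j=3): S=127.4650, K−S=0.0000, hold=1.7807 ⇒ V=1.7807 continue | (k=4,j=4): S=150.4102, K−S=0.0000, hold=0.0000 ⇒ V=0.0000 continue  boundary S*=91.5414
step 3: (k=3,j=0): S=84.2702, K−S=32.9598, hold=31.5118 ⇒ V=32.9598 exercise | (k=3,j=1): S=99.4399, K−S=17.7901, hold=16.7977 ⇒ V=17.7901 exercise | (k=3,j=2): S=117.3404, K−S=0.0000, hold=5.3911 ⇒ V=5.3911 continue | (k=3,j=3): S=138.4631, K−S=0.0000, hold=0.7830 ⇒ V=0.7830 continue  boundary S*=99.4399
step 2: (k=2,j=0): S=91.5414, K−S=25.6886, hold=24.2406 ⇒ V=25.6886 exercise | (k=2,j=1): S=108.0200, K−S=9.2100, hold=10.7765 ⇒ V=10.7765 continue | (k=2,j=2): S=127.4650, K−S=0.0000, hold=2.7996 ⇒ V=2.7996 continue  boundary S*=91.5414
step 1: (k=1,j=0): S=99.4399, K−S=17.7901, hold=17.2004 ⇒ V=17.7901 exercise | (k=1,j=1): S=117.3404, K−S=0.0000, hold=6.2725 ⇒ V=6.2725 continue  boundary S*=99.4399
step 0: (k=0,j=0): S=108.0200, K−S=9.2100, hold=11.2594 ⇒ V=11.2594 continue  boundary S*=-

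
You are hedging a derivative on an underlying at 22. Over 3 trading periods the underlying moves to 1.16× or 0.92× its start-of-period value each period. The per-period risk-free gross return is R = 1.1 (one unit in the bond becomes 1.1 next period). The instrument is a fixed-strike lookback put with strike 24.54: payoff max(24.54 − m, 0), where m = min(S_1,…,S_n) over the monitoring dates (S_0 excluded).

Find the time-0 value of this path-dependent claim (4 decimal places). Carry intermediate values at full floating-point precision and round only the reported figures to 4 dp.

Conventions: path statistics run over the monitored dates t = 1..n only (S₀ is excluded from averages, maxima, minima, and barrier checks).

price = 1.1169

No-arbitrage gives p* = (R−d)/(u−d) = 0.7500: enumerate every path, weight its payoff by its p*-probability, and discount by R^3.
Enumerate all 2^3 = 8 price paths (U = up ×1.16, D = down ×0.92); each path with k up-moves has probability p*^k·(1−p*)^(3−k).
DDD: m=17.1311, payoff=7.4089, prob=0.015625
UDD: m=21.6001, payoff=2.9399, prob=0.046875
DUD: m=20.2400, payoff=4.3000, prob=0.046875
UUD: m=25.5200, payoff=0.0000, prob=0.140625
DDU: m=18.6208, payoff=5.9192, prob=0.046875
UDU: m=23.4784, payoff=1.0616, prob=0.140625
DUU: m=20.2400, payoff=4.3000, prob=0.140625
UUU: m=25.5200, payoff=0.0000, prob=0.421875
Price = Σ prob·payoff / R^3 = 1.486570 / 1.331000 = 1.1169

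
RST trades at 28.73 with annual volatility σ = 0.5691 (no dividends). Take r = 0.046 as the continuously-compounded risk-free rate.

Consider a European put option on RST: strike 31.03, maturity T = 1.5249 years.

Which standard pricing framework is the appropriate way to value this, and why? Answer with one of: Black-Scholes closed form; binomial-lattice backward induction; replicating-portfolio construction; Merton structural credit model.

framework: Black-Scholes closed form

Key observation: a European claim on RST (strike 31.03) — a lognormal (GBM) underlying with constant rate and volatility — has an exact closed-form value; no lattice or capital structure is involved.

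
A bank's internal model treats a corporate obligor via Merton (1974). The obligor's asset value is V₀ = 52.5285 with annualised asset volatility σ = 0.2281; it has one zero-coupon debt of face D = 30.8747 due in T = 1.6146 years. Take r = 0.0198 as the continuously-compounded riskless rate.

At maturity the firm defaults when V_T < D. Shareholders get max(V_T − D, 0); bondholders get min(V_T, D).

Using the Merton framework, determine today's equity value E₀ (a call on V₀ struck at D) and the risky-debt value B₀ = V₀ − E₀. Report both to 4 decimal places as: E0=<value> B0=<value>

E0=22.7375 B0=29.7910

Equity is a call on the firm's assets struck at D = 30.8747:
d₁ = [ln(V₀/D) + (r + σ²/2)T] / (σ√T)
   = [ln(52.5285/30.8747) + (0.0198 + 0.5·0.2281²)·1.6146] / (0.2281·√1.6146)
   = [0.531419 + 0.073973] / 0.289840 = 2.088712
d₂ = d₁ − σ√T = 2.088712 − 0.289840 = 1.798872
N(d₁) = 0.981633,  N(d₂) = 0.963981,  e^(−rT) = 0.968537
E₀ = V₀·N(d₁) − D·e^(−rT)·N(d₂)
   = 52.5285·0.981633 − 30.8747·0.968537·0.963981 = 22.737542
B₀ = V₀ − E₀ = 52.5285 − 22.737542 = 29.790958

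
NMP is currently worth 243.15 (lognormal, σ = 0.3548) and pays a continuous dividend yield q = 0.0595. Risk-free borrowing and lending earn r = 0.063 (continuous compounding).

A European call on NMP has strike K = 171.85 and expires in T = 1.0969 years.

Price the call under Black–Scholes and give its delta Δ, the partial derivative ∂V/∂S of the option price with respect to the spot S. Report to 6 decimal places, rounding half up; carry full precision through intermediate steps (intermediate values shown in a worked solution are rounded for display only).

price = 73.913939
Δ = 0.815765

σ√T = 0.3548·√1.0969 = 0.371593
d₁ = (ln(S/K) + (r−q+σ²/2)T) / (σ√T) = (ln(243.15/171.85) + (0.063−0.0595+0.3548²/2)·1.0969) / 0.371593 = (0.347057 + 0.072880) / 0.371593 = 1.130098
d₂ = d₁ − σ√T = 1.130098 − 0.371593 = 0.758506
e^{−rT} = 0.933229
e^{−qT} = 0.936819
N(d₁) = 0.870783,  N(d₂) = 0.775926
Call price V = S·e^{−qT}·N(d₁) − K·e^{−rT}·N(d₂) = 198.353353 − 124.439414 = 73.913939
Δ = e^{−qT}·N(d₁) = 0.815765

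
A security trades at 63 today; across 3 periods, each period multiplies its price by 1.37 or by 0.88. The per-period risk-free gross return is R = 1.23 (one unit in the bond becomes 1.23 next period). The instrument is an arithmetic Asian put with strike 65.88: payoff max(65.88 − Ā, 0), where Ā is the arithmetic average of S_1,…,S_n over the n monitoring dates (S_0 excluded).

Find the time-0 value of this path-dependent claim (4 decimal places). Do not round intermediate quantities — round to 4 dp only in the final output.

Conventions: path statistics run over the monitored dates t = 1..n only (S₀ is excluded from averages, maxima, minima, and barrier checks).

price = 0.4885

No-arbitrage gives p* = (R−d)/(u−d) = 0.7143: enumerate every path, weight its payoff by its p*-probability, and discount by R^3.
Enumerate all 2^3 = 8 price paths (U = up ×1.37, D = down ×0.88); each path with k up-moves has probability p*^k·(1−p*)^(3−k).
DDD: Ā=49.0533, payoff=16.8267, prob=0.023324
UDD: Ā=76.3671, payoff=0.0000, prob=0.058309
DUD: Ā=66.0771, payoff=0.0000, prob=0.058309
UUD: Ā=102.8700, payoff=0.0000, prob=0.145773
DDU: Ā=57.0219, payoff=8.8581, prob=0.058309
UDU: Ā=88.7727, payoff=0.0000, prob=0.145773
DUU: Ā=78.4827, payoff=0.0000, prob=0.145773
UUU: Ā=122.1833, payoff=0.0000, prob=0.364431
Price = Σ prob·payoff / R^3 = 0.908967 / 1.860867 = 0.4885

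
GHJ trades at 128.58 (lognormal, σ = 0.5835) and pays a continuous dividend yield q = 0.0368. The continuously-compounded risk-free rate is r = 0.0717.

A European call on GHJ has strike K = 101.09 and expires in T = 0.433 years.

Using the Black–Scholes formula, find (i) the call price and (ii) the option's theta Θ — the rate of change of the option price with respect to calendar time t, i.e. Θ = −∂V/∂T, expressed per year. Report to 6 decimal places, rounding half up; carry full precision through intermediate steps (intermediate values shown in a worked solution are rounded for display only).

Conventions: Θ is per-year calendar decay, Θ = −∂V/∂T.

price = 34.952401
Θ = -16.540328

σ√T = 0.5835·√0.433 = 0.383959
d₁ = (ln(S/K) + (r−q+σ²/2)T) / (σ√T) = (ln(128.58/101.09) + (0.0717−0.0368+0.5835²/2)·0.433) / 0.383959 = (0.240540 + 0.088824) / 0.383959 = 0.857810
d₂ = d₁ − σ√T = 0.857810 − 0.383959 = 0.473851
e^{−rT} = 0.969431
e^{−qT} = 0.984192
N(d₁) = 0.804501,  N(d₂) = 0.682197
Call price V = S·e^{−qT}·N(d₁) − K·e^{−rT}·N(d₂) = 101.807558 − 66.855157 = 34.952401
φ(d₁) = (1/√(2π))·e^{−d₁²/2} = 0.276137
Θ = −S·e^{−qT}·φ(d₁)·σ/(2√T) + q·S·e^{−qT}·N(d₁) − r·K·e^{−rT}·N(d₂) = −15.493332 + 3.746518 − 4.793515 = -16.540328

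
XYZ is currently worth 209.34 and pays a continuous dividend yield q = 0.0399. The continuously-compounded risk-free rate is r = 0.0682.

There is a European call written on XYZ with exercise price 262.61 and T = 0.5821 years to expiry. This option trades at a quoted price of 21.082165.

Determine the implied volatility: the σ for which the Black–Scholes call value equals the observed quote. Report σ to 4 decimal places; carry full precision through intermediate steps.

At σ = 0.5910 the Black–Scholes value reproduces the quote:
σ√T = 0.591·√0.5821 = 0.450906
d₁ = (ln(S/K) + (r−q+σ²/2)T) / (σ√T) = (ln(209.34/262.61) + (0.0682−0.0399+0.591²/2)·0.5821) / 0.450906 = (-0.226710 + 0.118132) / 0.450906 = -0.240801
d₂ = d₁ − σ√T = -0.240801 − 0.450906 = -0.691707
e^{−rT} = 0.961078
e^{−qT} = 0.977042
N(d₁) = 0.404855,  N(d₂) = 0.244561
V = S·e^{−qT}·N(d₁) − K·e^{−rT}·N(d₂) = 82.806528 − 61.724363 = 21.082165 (matching the quote); vega is positive throughout, so no other σ reproduces this price

sigma = 0.5910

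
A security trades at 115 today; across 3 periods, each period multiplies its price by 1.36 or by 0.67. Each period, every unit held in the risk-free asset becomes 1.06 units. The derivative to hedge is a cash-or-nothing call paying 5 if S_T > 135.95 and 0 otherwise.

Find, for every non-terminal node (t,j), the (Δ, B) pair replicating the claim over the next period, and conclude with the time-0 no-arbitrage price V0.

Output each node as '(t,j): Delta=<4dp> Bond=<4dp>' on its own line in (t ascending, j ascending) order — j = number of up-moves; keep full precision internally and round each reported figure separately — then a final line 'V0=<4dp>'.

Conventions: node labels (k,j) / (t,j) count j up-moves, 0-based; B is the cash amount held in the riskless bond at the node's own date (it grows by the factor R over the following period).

(0,0): Delta=0.0276 Bond=-0.6624
(1,0): Delta=0.0501 Bond=-2.4423
(1,1): Delta=0.0190 Bond=0.6365
(2,0): Delta=0.0000 Bond=0.0000
(2,1): Delta=0.0692 Bond=-4.5803
(2,2): Delta=0.0000 Bond=4.7170
V0=2.5074

The replicating-portfolio and risk-neutral prices coincide; use p* = (1.06−0.67)/(1.36−0.67) = 0.5652 for the latter.
Terminal payoffs: V(3,0)=0.0000, V(3,1)=0.0000, V(3,2)=5.0000, V(3,3)=5.0000
Node (2,0) S=51.6235: V=(p*·0.0000+(1−p*)·0.0000)/1.06=0.0000; Δ=(0.0000−0.0000)/(70.2080−34.5877)=0.0000; B=V−Δ·S=0.0000
Node (2,1) S=104.7880: V=(p*·5.0000+(1−p*)·0.0000)/1.06=2.6661; Δ=(5.0000−0.0000)/(142.5117−70.2080)=0.0692; B=V−Δ·S=-4.5803
Node (2,2) S=212.7040: V=(p*·5.0000+(1−p*)·5.0000)/1.06=4.7170; Δ=(5.0000−5.0000)/(289.2774−142.5117)=0.0000; B=V−Δ·S=4.7170
Node (1,0) S=77.0500: V=(p*·2.6661+(1−p*)·0.0000)/1.06=1.4216; Δ=(2.6661−0.0000)/(104.7880−51.6235)=0.0501; B=V−Δ·S=-2.4423
Node (1,1) S=156.4000: V=(p*·4.7170+(1−p*)·2.6661)/1.06=3.6088; Δ=(4.7170−2.6661)/(212.7040−104.7880)=0.0190; B=V−Δ·S=0.6365
Node (0,0) S=115.0000: V=(p*·3.6088+(1−p*)·1.4216)/1.06=2.5074; Δ=(3.6088−1.4216)/(156.4000−77.0500)=0.0276; B=V−Δ·S=-0.6624
Check: Δ(0,0)·S0 + B(0,0) = 2.5074 = V0.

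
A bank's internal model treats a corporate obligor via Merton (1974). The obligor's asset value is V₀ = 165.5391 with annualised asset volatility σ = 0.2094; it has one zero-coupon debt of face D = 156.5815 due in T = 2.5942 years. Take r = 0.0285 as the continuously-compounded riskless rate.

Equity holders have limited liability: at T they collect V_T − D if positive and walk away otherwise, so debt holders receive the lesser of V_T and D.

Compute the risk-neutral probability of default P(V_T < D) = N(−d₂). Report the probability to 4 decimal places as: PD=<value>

PD=0.4147

Work the structural quantities from V₀ = 165.5391 against face 156.5815:
d₁ = [ln(V₀/D) + (r + σ²/2)T] / (σ√T)
   = [ln(165.5391/156.5815) + (0.0285 + 0.5·0.2094²)·2.5942] / (0.2094·√2.5942)
   = [0.055631 + 0.130810] / 0.337271 = 0.552794
d₂ = d₁ − σ√T = 0.552794 − 0.337271 = 0.215524
risk-neutral PD = N(−d₂) = N(-0.215524) = 0.414680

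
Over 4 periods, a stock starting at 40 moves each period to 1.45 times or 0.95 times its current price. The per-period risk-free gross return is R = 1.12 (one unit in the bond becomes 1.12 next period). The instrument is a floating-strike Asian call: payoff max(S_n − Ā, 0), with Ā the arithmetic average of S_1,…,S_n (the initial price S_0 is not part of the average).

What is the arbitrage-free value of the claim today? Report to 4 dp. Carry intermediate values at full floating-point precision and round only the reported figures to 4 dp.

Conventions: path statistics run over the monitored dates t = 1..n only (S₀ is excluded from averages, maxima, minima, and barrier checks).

price = 6.5554

Set p* = 0.3400 (from d < R < u); the path-dependent value is the discounted p*-expectation over all price paths.
Enumerate all 2^4 = 16 price paths (U = up ×1.45, D = down ×0.95); each path with k up-moves has probability p*^k·(1−p*)^(4−k).
DDDD: Ā=35.2438, payoff=0.0000, prob=0.189747
UDDD: Ā=53.7932, payoff=0.0000, prob=0.097749
DUDD: Ā=48.7932, payoff=0.9346, prob=0.097749
UUDD: Ā=74.4738, payoff=1.4264, prob=0.050355
DDUD: Ā=44.0432, payoff=5.6846, prob=0.097749
UDUD: Ā=67.2238, payoff=8.6764, prob=0.050355
DUUD: Ā=62.2238, payoff=13.6764, prob=0.050355
UUUD: Ā=94.9732, payoff=20.8746, prob=0.025941
DDDU: Ā=39.5307, payoff=10.1971, prob=0.097749
UDDU: Ā=60.3363, payoff=15.5639, prob=0.050355
DUDU: Ā=55.3363, payoff=20.5639, prob=0.050355
UUDU: Ā=84.4607, payoff=31.3871, prob=0.025941
DDUU: Ā=50.5863, payoff=25.3139, prob=0.050355
UDUU: Ā=77.2107, payoff=38.6371, prob=0.025941
DUUU: Ā=72.2107, payoff=43.6371, prob=0.025941
UUUU: Ā=110.2163, payoff=66.6039, prob=0.013363
Price = Σ prob·payoff / R^4 = 10.315096 / 1.573519 = 6.5554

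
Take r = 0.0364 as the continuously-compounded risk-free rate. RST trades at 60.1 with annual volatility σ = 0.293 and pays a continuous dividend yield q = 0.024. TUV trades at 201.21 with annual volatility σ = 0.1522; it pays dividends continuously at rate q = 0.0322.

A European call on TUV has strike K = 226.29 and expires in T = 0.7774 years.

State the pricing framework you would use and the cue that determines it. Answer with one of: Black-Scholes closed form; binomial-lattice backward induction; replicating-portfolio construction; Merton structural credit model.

framework: Black-Scholes closed form

Key observation: the instrument is a plain European call (strike 226.29) on a lognormal asset; the exact continuous-time formula applies directly.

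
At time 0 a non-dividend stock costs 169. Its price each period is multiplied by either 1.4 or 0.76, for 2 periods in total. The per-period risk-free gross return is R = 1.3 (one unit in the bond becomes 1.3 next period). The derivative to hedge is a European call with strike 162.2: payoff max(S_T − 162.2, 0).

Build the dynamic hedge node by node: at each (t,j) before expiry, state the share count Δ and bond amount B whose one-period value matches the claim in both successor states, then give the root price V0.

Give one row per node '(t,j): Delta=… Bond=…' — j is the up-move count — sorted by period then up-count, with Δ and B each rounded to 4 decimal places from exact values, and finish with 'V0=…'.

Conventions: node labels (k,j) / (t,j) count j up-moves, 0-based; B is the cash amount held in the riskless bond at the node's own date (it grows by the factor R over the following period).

(0,0): Delta=0.9282 Bond=-82.9141
(1,0): Delta=0.2143 Bond=-16.0915
(1,1): Delta=1.0000 Bond=-124.7692
V0=73.9567

Since d<R<u, set p* = (R−d)/(u−d) = 0.8438; price each node as the discounted p*-expectation of its children.
At maturity the claim pays: V(2,0)=0.0000, V(2,1)=17.6160, V(2,2)=169.0400
(1,0): S=128.4400. Δ = (V_up−V_dn)/(S_up−S_dn) = (17.6160−0.0000)/(179.8160−97.6144) = 0.2143. V = [p*·17.6160 + (1−p*)·0.0000]/1.3 = 11.4335. B = V − Δ·S = -16.0915.
(1,1): S=236.6000. Δ = (V_up−V_dn)/(S_up−S_dn) = (169.0400−17.6160)/(331.2400−179.8160) = 1.0000. V = [p*·169.0400 + (1−p*)·17.6160]/1.3 = 111.8308. B = V − Δ·S = -124.7692.
(0,0): S=169.0000. Δ = (V_up−V_dn)/(S_up−S_dn) = (111.8308−11.4335)/(236.6000−128.4400) = 0.9282. V = [p*·111.8308 + (1−p*)·11.4335]/1.3 = 73.9567. B = V − Δ·S = -82.9141.
Check: Δ(0,0)·S0 + B(0,0) = 73.9567 = V0.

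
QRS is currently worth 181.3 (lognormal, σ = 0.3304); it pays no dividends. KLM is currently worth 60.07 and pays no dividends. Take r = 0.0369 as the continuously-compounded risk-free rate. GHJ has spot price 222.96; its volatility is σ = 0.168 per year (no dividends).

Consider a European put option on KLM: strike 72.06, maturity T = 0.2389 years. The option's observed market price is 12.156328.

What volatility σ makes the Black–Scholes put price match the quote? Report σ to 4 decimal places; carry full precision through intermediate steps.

At σ = 0.3351 the Black–Scholes value reproduces the quote:
σ√T = 0.3351·√0.2389 = 0.163788
d₁ = (ln(S/K) + (r+σ²/2)T) / (σ√T) = (ln(60.07/72.06) + (0.0369+0.3351²/2)·0.2389) / 0.163788 = (-0.181989 + 0.022229) / 0.163788 = -0.975405
d₂ = d₁ − σ√T = -0.975405 − 0.163788 = -1.139194
e^{−rT} = 0.991223
N(−d₁) = 0.835320,  N(−d₂) = 0.872689
V = K·e^{−rT}·N(−d₂) − S·N(−d₁) = 62.334026 − 50.177697 = 12.156328 (equal to the quote); since ∂V/∂σ > 0 for all σ, the implied volatility is unique

sigma = 0.3351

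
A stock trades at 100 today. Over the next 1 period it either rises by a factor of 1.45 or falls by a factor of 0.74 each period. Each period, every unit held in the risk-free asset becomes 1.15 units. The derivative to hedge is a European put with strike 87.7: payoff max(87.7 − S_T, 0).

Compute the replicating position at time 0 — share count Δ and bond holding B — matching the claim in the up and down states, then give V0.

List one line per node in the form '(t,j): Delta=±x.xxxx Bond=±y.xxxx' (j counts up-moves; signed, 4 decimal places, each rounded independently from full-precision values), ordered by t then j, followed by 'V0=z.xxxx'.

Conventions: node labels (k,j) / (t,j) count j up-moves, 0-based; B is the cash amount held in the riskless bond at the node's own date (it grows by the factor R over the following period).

(0,0): Delta=-0.1930 Bond=24.3295
V0=5.0337

Arbitrage-free pricing uses the up-move probability p* = (R−d)/(u−d) = 0.5775, discounting each step at R = 1.15.
Payoffs at expiry: V(1,0)=13.7000, V(1,1)=0.0000
Node (0,0) S=100.0000: V=(p*·0.0000+(1−p*)·13.7000)/1.15=5.0337; Δ=(0.0000−13.7000)/(145.0000−74.0000)=-0.1930; B=V−Δ·S=24.3295
Check: Δ(0,0)·S0 + B(0,0) = 5.0337 = V0.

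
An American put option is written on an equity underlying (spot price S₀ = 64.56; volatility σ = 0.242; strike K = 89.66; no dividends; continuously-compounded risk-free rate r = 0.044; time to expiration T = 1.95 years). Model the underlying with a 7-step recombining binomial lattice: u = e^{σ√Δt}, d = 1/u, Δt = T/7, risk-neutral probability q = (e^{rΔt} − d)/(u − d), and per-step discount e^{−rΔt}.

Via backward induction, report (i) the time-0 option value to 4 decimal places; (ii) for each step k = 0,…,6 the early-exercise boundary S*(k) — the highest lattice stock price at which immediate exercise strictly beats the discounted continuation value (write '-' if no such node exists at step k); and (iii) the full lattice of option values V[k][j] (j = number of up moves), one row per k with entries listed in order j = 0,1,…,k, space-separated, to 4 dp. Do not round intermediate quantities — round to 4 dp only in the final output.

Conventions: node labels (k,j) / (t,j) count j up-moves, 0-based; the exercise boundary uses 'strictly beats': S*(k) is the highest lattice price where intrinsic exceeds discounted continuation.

Δt=0.27857  u=1.13624  d=0.88009  q=0.51626  discount=0.98782
step 7 (expiry): payoffs max(K−S,0) = 63.2563 55.5715 45.6502 32.8412 16.3041 0.0000 0.0000 0.0000
step 6: (k=6,j=0): S=30.0010, K−S=59.6590, hold=58.5667 ⇒ V=59.6590 exercise | (k=6,j=1): S=38.7328, K−S=50.9272, hold=49.8350 ⇒ V=50.9272 exercise | (k=6,j=2): S=50.0059, K−S=39.6541, hold=38.5619 ⇒ V=39.6541 exercise | (k=6,j=3): S=64.5600, K−S=25.1000, hold=24.0077 ⇒ V=25.1000 exercise | (k=6,j=4): S=83.3501, K−S=6.3099, hold=7.7909 ⇒ V=7.7909 continue | (k=6,j=5): S=107.6090, K−S=0.0000, hold=0.0000 ⇒ V=0.0000 continue | (k=6,j=6): S=138.9284, K−S=0.0000, hold=0.0000 ⇒ V=0.0000 continue  boundary S*=64.5600
step 5: (k=5,j=0): S=34.0885, K−S=55.5715, hold=54.4793 ⇒ V=55.5715 exercise | (k=5,j=1): S=44.0098, K−S=45.6502, hold=44.5579 ⇒ V=45.6502 exercise | (k=5,j=2): S=56.8188, K−S=32.8412, hold=31.7489 ⇒ V=32.8412 exercise | (k=5,j=3): S=73.3559, K−S=16.3041, hold=15.9671 ⇒ V=16.3041 exercise | (k=5,j=4): S=94.7060, K−S=0.0000, hold=3.7229 ⇒ V=3.7229 continue | (k=5,j=5): S=122.2700, K−S=0.0000, hold=0.0000 ⇒ V=0.0000 continue  boundary S*=73.3559
step 4: (k=4,j=0): S=38.7328, K−S=50.9272, hold=49.8350 ⇒ V=50.9272 exercise | (k=4,j=1): S=50.0059, K−S=39.6541, hold=38.5619 ⇒ V=39.6541 exercise | (k=4,j=2): S=64.5600, K−S=25.1000, hold=24.0077 ⇒ V=25.1000 exercise | (k=4,j=3): S=83.3501, K−S=6.3099, hold=9.6895 ⇒ V=9.6895 continue | (k=4,j=4): S=107.6090, K−S=0.0000, hold=1.7790 ⇒ V=1.7790 continue  boundary S*=64.5600
step 3: (k=3,j=0): S=44.0098, K−S=45.6502, hold=44.5579 ⇒ V=45.6502 exercise | (k=3,j=1): S=56.8188, K−S=32.8412, hold=31.7489 ⇒ V=32.8412 exercise | (k=3,j=2): S=73.3559, K−S=16.3041, hold=16.9353 ⇒ V=16.9353 continue | (k=3,j=3): S=94.7060, K−S=0.0000, hold=5.5373 ⇒ V=5.5373 continue  boundary S*=56.8188
step 2: (k=2,j=0): S=50.0059, K−S=39.6541, hold=38.5619 ⇒ V=39.6541 exercise | (k=2,j=1): S=64.5600, K−S=25.1000, hold=24.3296 ⇒ V=25.1000 exercise | (k=2,j=2): S=83.3501, K−S=6.3099, hold=10.9164 ⇒ V=10.9164 continue  boundary S*=64.5600
step 1: (k=1,j=0): S=56.8188, K−S=32.8412, hold=31.7489 ⇒ V=32.8412 exercise | (k=1,j=1): S=73.3559, K−S=16.3041, hold=17.5610 ⇒ V=17.5610 continue  boundary S*=56.8188
step 0: (k=0,j=0): S=64.5600, K−S=25.1000, hold=24.6487 ⇒ V=25.1000 exercise  boundary S*=64.5600

price = 25.1000
boundary = 64.5600 56.8188 64.5600 56.8188 64.5600 73.3559 64.5600
tree:
25.1000
32.8412 17.5610
39.6541 25.1000 10.9164
45.6502 32.8412 16.9353 5.5373
50.9272 39.6541 25.1000 9.6895 1.7790
55.5715 45.6502 32.8412 16.3041 3.7229 0.0000
59.6590 50.9272 39.6541 25.1000 7.7909 0.0000 0.0000
63.2563 55.5715 45.6502 32.8412 16.3041 0.0000 0.0000 0.0000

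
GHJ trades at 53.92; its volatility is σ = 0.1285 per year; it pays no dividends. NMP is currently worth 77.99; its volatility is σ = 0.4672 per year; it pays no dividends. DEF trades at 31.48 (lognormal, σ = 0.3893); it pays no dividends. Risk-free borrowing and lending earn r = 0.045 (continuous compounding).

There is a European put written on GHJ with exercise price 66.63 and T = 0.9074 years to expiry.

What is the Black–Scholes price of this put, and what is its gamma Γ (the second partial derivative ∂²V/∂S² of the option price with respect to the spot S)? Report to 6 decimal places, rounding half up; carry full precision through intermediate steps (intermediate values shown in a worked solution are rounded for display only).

σ√T = 0.1285·√0.9074 = 0.122406
d₁ = (ln(S/K) + (r+σ²/2)T) / (σ√T) = (ln(53.92/66.63) + (0.045+0.1285²/2)·0.9074) / 0.122406 = (-0.211653 + 0.048325) / 0.122406 = -1.334321
d₂ = d₁ − σ√T = -1.334321 − 0.122406 = -1.456727
e^{−rT} = 0.959989
N(−d₁) = 0.908951,  N(−d₂) = 0.927404
Put price V = K·e^{−rT}·N(−d₂) − S·N(−d₁) = 59.320568 − 49.010622 = 10.309946
φ(d₁) = (1/√(2π))·e^{−d₁²/2} = 0.163794
Γ = φ(d₁) / (S·σ·√T) = 0.024817

price = 10.309946
Γ = 0.024817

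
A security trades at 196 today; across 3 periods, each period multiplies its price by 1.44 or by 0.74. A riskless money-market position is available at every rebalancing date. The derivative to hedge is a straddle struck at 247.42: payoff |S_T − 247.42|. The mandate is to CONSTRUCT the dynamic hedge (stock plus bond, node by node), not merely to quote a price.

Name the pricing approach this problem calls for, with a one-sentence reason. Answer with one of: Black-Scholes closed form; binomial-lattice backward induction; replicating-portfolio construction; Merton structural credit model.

framework: replicating-portfolio construction

Key observation: since the answer must list Δ and B at each node of the 1.44/0.74 lattice on 196, the replicating-portfolio method — solving the two-state system at every node — is the one that applies.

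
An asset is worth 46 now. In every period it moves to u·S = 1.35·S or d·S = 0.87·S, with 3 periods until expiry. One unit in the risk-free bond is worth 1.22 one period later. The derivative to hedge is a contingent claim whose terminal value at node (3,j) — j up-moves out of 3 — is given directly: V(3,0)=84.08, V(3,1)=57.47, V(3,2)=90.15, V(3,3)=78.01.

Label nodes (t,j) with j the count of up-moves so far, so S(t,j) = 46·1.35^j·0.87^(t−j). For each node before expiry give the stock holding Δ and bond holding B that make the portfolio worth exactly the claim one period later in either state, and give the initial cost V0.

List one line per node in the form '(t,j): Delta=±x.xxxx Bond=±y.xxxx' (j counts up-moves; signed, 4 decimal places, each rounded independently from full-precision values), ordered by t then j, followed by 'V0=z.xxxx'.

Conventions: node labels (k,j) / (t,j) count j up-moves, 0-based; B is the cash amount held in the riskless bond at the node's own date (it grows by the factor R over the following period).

The replicating-portfolio and risk-neutral prices coincide; use p* = (1.22−0.87)/(1.35−0.87) = 0.7292 for the latter.
At maturity the claim pays: V(3,0)=84.0800, V(3,1)=57.4700, V(3,2)=90.1500, V(3,3)=78.0100
(2,0): S=34.8174. Δ = (V_up−V_dn)/(S_up−S_dn) = (57.4700−84.0800)/(47.0035−30.2911) = -1.5922. V = [p*·57.4700 + (1−p*)·84.0800]/1.22 = 53.0138. B = V − Δ·S = 108.4513.
(2,1): S=54.0270. Δ = (V_up−V_dn)/(S_up−S_dn) = (90.1500−57.4700)/(72.9365−47.0035) = 1.2602. V = [p*·90.1500 + (1−p*)·57.4700]/1.22 = 66.6387. B = V − Δ·S = -1.4447.
(2,2): S=83.8350. Δ = (V_up−V_dn)/(S_up−S_dn) = (78.0100−90.1500)/(113.1773−72.9365) = -0.3017. V = [p*·78.0100 + (1−p*)·90.1500]/1.22 = 66.6376. B = V − Δ·S = 91.9293.
(1,0): S=40.0200. Δ = (V_up−V_dn)/(S_up−S_dn) = (66.6387−53.0138)/(54.0270−34.8174) = 0.7093. V = [p*·66.6387 + (1−p*)·53.0138]/1.22 = 51.5972. B = V − Δ·S = 23.2122.
(1,1): S=62.1000. Δ = (V_up−V_dn)/(S_up−S_dn) = (66.6376−66.6387)/(83.8350−54.0270) = 0.0000. V = [p*·66.6376 + (1−p*)·66.6387]/1.22 = 54.6212. B = V − Δ·S = 54.6234.
(0,0): S=46.0000. Δ = (V_up−V_dn)/(S_up−S_dn) = (54.6212−51.5972)/(62.1000−40.0200) = 0.1370. V = [p*·54.6212 + (1−p*)·51.5972]/1.22 = 44.1002. B = V − Δ·S = 37.8001.
As a check, the time-0 holding Δ(0,0)·S0 + B(0,0) comes to 44.1002 — exactly V0.

(0,0): Delta=0.1370 Bond=37.8001
(1,0): Delta=0.7093 Bond=23.2122
(1,1): Delta=0.0000 Bond=54.6234
(2,0): Delta=-1.5922 Bond=108.4513
(2,1): Delta=1.2602 Bond=-1.4447
(2,2): Delta=-0.3017 Bond=91.9293
V0=44.1002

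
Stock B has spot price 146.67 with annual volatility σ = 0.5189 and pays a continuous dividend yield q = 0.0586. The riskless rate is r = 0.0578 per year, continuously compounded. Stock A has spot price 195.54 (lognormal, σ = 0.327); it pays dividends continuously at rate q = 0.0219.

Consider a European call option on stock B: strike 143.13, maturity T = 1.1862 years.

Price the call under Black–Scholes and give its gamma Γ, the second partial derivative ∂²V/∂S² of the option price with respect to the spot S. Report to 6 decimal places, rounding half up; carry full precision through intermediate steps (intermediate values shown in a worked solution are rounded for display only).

σ√T = 0.5189·√1.1862 = 0.565149
d₁ = (ln(S/K) + (r−q+σ²/2)T) / (σ√T) = (ln(146.67/143.13) + (0.0578−0.0586+0.5189²/2)·1.1862) / 0.565149 = (0.024432 + 0.158747) / 0.565149 = 0.324126
d₂ = d₁ − σ√T = 0.324126 − 0.565149 = -0.241023
e^{−rT} = 0.933735
e^{−qT} = 0.932850
N(d₁) = 0.627079,  N(d₂) = 0.404769
Call price V = S·e^{−qT}·N(d₁) − K·e^{−rT}·N(d₂) = 85.797562 − 54.095540 = 31.702021
φ(d₁) = (1/√(2π))·e^{−d₁²/2} = 0.378527
Γ = e^{−qT}·φ(d₁) / (S·σ·√T) = 0.004260

price = 31.702021
Γ = 0.004260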